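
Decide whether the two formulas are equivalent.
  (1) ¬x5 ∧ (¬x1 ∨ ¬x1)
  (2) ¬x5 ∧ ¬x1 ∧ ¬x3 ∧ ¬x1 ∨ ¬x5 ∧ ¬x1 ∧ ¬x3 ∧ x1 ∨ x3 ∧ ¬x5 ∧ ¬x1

E1: ¬x5 ∧ (¬x1 ∨ ¬x1)
    = ¬x5 ∧ ¬x1   — idempotence
E2: ¬x5 ∧ ¬x1 ∧ ¬x3 ∧ ¬x1 ∨ ¬x5 ∧ ¬x1 ∧ ¬x3 ∧ x1 ∨ x3 ∧ ¬x5 ∧ ¬x1
    = ¬x5 ∧ ¬x1 ∧ ¬x3 ∨ x3 ∧ ¬x5 ∧ ¬x1   — distribution
    = ¬x5 ∧ ¬x1   — distribution
Both reduce to ¬x5 ∧ ¬x1, so they are equivalent.

Yes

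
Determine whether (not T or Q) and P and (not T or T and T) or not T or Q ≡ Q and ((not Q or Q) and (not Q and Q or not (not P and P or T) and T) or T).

No

E1: (not T or Q) and P and (not T or T and T) or not T or Q
    = (not T or Q) and P and (not T or T) or not T or Q
    = (not T or Q) and P or not T or Q
    = not T or Q
E2: Q and ((not Q or Q) and (not Q and Q or not (not P and P or T) and T) or T)
    = Q and (not Q and Q or not (not P and P or T) and T or T)
    = Q and (not Q and Q or not T and T or T)
    = Q and (not Q and Q or T)
    = Q and T
These differ: at P=0, Q=0, T=0, E1 = 1 but E2 = 0.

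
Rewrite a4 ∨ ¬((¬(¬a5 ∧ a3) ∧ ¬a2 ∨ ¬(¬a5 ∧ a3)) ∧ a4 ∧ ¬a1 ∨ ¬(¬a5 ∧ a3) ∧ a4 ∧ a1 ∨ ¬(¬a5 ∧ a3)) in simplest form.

a4 ∨ ¬((¬(¬a5 ∧ a3) ∧ ¬a2 ∨ ¬(¬a5 ∧ a3)) ∧ a4 ∧ ¬a1 ∨ ¬(¬a5 ∧ a3) ∧ a4 ∧ a1 ∨ ¬(¬a5 ∧ a3))
= a4 ∨ ¬(¬(¬a5 ∧ a3) ∧ a4 ∧ ¬a1 ∨ ¬(¬a5 ∧ a3) ∧ a4 ∧ a1 ∨ ¬(¬a5 ∧ a3))   (absorption)
= a4 ∨ ¬(¬(¬a5 ∧ a3) ∧ a4 ∨ ¬(¬a5 ∧ a3))   (distribution)
= a4 ∨ ¬¬(¬a5 ∧ a3)   (absorption)
= a4 ∨ ¬a5 ∧ a3   (double negation)

a4 ∨ ¬a5 ∧ a3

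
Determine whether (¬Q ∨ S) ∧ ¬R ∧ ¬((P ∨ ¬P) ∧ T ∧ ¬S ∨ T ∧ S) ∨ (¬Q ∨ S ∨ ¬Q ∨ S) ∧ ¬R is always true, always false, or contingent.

contingent

(¬Q ∨ S) ∧ ¬R ∧ ¬((P ∨ ¬P) ∧ T ∧ ¬S ∨ T ∧ S) ∨ (¬Q ∨ S ∨ ¬Q ∨ S) ∧ ¬R
= (¬Q ∨ S) ∧ ¬R ∧ ¬((P ∨ ¬P) ∧ T ∧ ¬S ∨ T ∧ S) ∨ (¬Q ∨ S) ∧ ¬R   — idempotence
= (¬Q ∨ S) ∧ ¬R ∧ ¬(T ∧ ¬S ∨ T ∧ S) ∨ (¬Q ∨ S) ∧ ¬R   — complement / identity
= (¬Q ∨ S) ∧ ¬R ∧ ¬T ∨ (¬Q ∨ S) ∧ ¬R   — distribution
= (¬Q ∨ S) ∧ ¬R   — absorption
This depends on Q, R, S, so it is not a constant.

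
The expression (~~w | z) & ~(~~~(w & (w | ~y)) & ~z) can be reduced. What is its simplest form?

(~~w | z) & ~(~~~(w & (w | ~y)) & ~z)
= (w | z) & ~(~~~(w & (w | ~y)) & ~z)   (double negation)
= (w | z) & ~(~~~w & ~z)   (absorption)
= (w | z) & ~(~w & ~z)   (double negation)
= (w | z) & (w | z)   (De Morgan)
= w | z   (idempotence)

w | z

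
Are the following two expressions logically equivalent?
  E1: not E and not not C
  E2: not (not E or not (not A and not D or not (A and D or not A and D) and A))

E1: not E and not not C
    = not E and C
E2: not (not E or not (not A and not D or not (A and D or not A and D) and A))
    = not (not E or not (not A and not D or not D and A))
    = not (not E or not not D)
    = E and not D
These differ: at A=0, C=1, D=0, E=0, E1 = 1 but E2 = 0.

No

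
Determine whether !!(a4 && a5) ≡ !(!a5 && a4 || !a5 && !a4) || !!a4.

E1: !!(a4 && a5)
    = a4 && a5   (double negation)
E2: !(!a5 && a4 || !a5 && !a4) || !!a4
    = !!a5 || !!a4   (distribution)
    = a5 || !!a4   (double negation)
    = a5 || a4   (double negation)
These differ: at a4=0, a5=1, E1 = 0 but E2 = 1.

No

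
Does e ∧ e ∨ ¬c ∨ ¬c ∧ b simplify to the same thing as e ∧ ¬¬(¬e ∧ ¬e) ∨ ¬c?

No

E1: e ∧ e ∨ ¬c ∨ ¬c ∧ b
    = e ∧ e ∨ ¬c   (absorption)
    = e ∨ ¬c   (idempotence)
E2: e ∧ ¬¬(¬e ∧ ¬e) ∨ ¬c
    = e ∧ ¬¬¬e ∨ ¬c   (idempotence)
    = e ∧ ¬e ∨ ¬c   (double negation)
    = ¬c   (complement / identity)
These differ: at b=0, c=1, e=1, E1 = 1 but E2 = 0.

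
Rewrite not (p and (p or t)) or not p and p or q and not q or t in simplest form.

not (p and (p or t)) or not p and p or q and not q or t
= not (p and (p or t)) or q and not q or t   — complement / identity
= not (p and (p or t)) or t   — complement / identity
= not p or t   — absorption

not p or t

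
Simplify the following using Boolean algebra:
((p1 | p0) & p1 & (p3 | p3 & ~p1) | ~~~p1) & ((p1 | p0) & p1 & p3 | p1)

((p1 | p0) & p1 & (p3 | p3 & ~p1) | ~~~p1) & ((p1 | p0) & p1 & p3 | p1)
= ((p1 | p0) & p1 & p3 | ~~~p1) & ((p1 | p0) & p1 & p3 | p1)   [absorption]
= (p1 | p0) & p1 & p3 | ~~~p1 & p1   [distribution]
= p1 & p3 | ~~~p1 & p1   [absorption]
= p1 & p3 | ~p1 & p1   [double negation]
= p1 & p3   [complement / identity]

p1 & p3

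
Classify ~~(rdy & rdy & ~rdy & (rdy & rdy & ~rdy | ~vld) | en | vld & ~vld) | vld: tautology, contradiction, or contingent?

contingent

~~(rdy & rdy & ~rdy & (rdy & rdy & ~rdy | ~vld) | en | vld & ~vld) | vld
= ~~(rdy & rdy & ~rdy | en | vld & ~vld) | vld   — absorption
= ~~(rdy & ~rdy | en | vld & ~vld) | vld   — idempotence
= ~~(rdy & ~rdy | en) | vld   — complement / identity
= rdy & ~rdy | en | vld   — double negation
= en | vld   — complement / identity
This depends on en, vld, so it is not a constant.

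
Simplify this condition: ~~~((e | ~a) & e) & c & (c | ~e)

~e & c

~~~((e | ~a) & e) & c & (c | ~e)
= ~~~e & c & (c | ~e)
= ~e & c & (c | ~e)
= ~e & c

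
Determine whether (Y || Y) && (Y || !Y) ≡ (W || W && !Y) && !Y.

E1: (Y || Y) && (Y || !Y)
    = Y || Y && !Y   (distribution)
    = Y   (complement / identity)
E2: (W || W && !Y) && !Y
    = W && !Y   (absorption)
These differ: at W=1, Y=1, E1 = 1 but E2 = 0.

No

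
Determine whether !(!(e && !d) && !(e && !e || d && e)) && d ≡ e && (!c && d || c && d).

Yes

E1: !(!(e && !d) && !(e && !e || d && e)) && d
    = !(!(e && !d) && !(d && e)) && d
    = (e && !d || d && e) && d
    = e && d
E2: e && (!c && d || c && d)
    = e && d
Both reduce to e && d, so they are equivalent.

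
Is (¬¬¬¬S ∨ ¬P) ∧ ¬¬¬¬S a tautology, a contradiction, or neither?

(¬¬¬¬S ∨ ¬P) ∧ ¬¬¬¬S
= ¬¬¬¬S   — absorption
= ¬¬S   — double negation
= S   — double negation
This depends on S, so it is not a constant.

neither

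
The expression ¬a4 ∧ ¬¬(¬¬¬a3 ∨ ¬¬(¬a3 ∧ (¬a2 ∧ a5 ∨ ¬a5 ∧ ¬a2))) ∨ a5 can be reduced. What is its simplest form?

¬a4 ∧ ¬a3 ∨ a5

¬a4 ∧ ¬¬(¬¬¬a3 ∨ ¬¬(¬a3 ∧ (¬a2 ∧ a5 ∨ ¬a5 ∧ ¬a2))) ∨ a5
= ¬a4 ∧ ¬(¬¬a3 ∧ ¬(¬a3 ∧ (¬a2 ∧ a5 ∨ ¬a5 ∧ ¬a2))) ∨ a5   — De Morgan
= ¬a4 ∧ ¬(¬¬a3 ∧ ¬(¬a3 ∧ ¬a2)) ∨ a5   — distribution
= ¬a4 ∧ (¬a3 ∨ ¬a3 ∧ ¬a2) ∨ a5   — De Morgan
= ¬a4 ∧ ¬a3 ∨ a5   — absorption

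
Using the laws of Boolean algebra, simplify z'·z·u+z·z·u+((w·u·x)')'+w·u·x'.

(z+w)·u

z'·z·u+z·z·u+((w·u·x)')'+w·u·x'
= z·u+((w·u·x)')'+w·u·x'   [distribution]
= z·u+w·u·x+w·u·x'   [double negation]
= z·u+w·u   [distribution]
= (z+w)·u   [distribution]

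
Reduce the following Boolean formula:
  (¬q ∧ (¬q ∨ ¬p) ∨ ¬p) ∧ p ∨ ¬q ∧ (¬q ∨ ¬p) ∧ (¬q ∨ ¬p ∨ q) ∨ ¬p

(¬q ∧ (¬q ∨ ¬p) ∨ ¬p) ∧ p ∨ ¬q ∧ (¬q ∨ ¬p) ∧ (¬q ∨ ¬p ∨ q) ∨ ¬p
= (¬q ∧ (¬q ∨ ¬p) ∨ ¬p) ∧ p ∨ ¬q ∧ (¬q ∨ ¬p) ∨ ¬p   [absorption]
= ¬q ∧ (¬q ∨ ¬p) ∨ ¬p   [absorption]
= ¬q ∨ ¬p   [absorption]

¬q ∨ ¬p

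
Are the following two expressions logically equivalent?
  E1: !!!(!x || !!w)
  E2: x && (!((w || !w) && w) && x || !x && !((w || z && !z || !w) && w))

Yes

E1: !!!(!x || !!w)
    = !(!x || !!w)   (double negation)
    = x && !w   (De Morgan)
E2: x && (!((w || !w) && w) && x || !x && !((w || z && !z || !w) && w))
    = x && (!((w || !w) && w) && x || !x && !((w || !w) && w))   (complement / identity)
    = x && !((w || !w) && w)   (distribution)
    = x && !w   (complement / identity)
Both reduce to x && !w, so they are equivalent.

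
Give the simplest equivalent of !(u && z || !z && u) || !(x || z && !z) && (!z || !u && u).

!(u && z || !z && u) || !(x || z && !z) && (!z || !u && u)
= !(u && z || !z && u) || !x && (!z || !u && u)   — complement / identity
= !(u && z || !z && u) || !x && !z   — complement / identity
= !u || !x && !z   — distribution

!u || !x && !z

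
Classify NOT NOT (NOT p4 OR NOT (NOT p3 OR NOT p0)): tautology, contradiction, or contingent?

NOT NOT (NOT p4 OR NOT (NOT p3 OR NOT p0))
= NOT NOT (NOT p4 OR p3 AND p0)   — De Morgan
= NOT p4 OR p3 AND p0   — double negation
This depends on p0, p3, p4, so it is not a constant.

contingent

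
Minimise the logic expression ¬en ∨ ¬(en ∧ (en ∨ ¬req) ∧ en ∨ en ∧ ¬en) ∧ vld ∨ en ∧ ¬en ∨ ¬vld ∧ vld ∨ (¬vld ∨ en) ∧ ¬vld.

¬en ∨ ¬(en ∧ (en ∨ ¬req) ∧ en ∨ en ∧ ¬en) ∧ vld ∨ en ∧ ¬en ∨ ¬vld ∧ vld ∨ (¬vld ∨ en) ∧ ¬vld
= ¬en ∨ ¬(en ∧ en ∨ en ∧ ¬en) ∧ vld ∨ en ∧ ¬en ∨ ¬vld ∧ vld ∨ (¬vld ∨ en) ∧ ¬vld   [absorption]
= ¬en ∨ ¬en ∧ vld ∨ en ∧ ¬en ∨ ¬vld ∧ vld ∨ (¬vld ∨ en) ∧ ¬vld   [distribution]
= ¬en ∨ ¬en ∧ vld ∨ en ∧ ¬en ∨ (¬vld ∨ en) ∧ ¬vld   [complement / identity]
= ¬en ∨ ¬en ∧ vld ∨ en ∧ ¬en ∨ ¬vld   [absorption]
= ¬en ∨ ¬en ∧ vld ∨ ¬vld   [complement / identity]
= ¬en ∨ ¬vld   [absorption]

¬en ∨ ¬vld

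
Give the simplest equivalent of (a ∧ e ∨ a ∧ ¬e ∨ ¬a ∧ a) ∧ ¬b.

a ∧ ¬b

(a ∧ e ∨ a ∧ ¬e ∨ ¬a ∧ a) ∧ ¬b
= (a ∨ ¬a ∧ a) ∧ ¬b   (distribution)
= a ∧ ¬b   (complement / identity)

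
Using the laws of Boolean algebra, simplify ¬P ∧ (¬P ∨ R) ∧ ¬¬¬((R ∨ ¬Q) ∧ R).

¬P ∧ (¬P ∨ R) ∧ ¬¬¬((R ∨ ¬Q) ∧ R)
= ¬P ∧ (¬P ∨ R) ∧ ¬((R ∨ ¬Q) ∧ R)
= ¬P ∧ ¬((R ∨ ¬Q) ∧ R)
= ¬P ∧ ¬R

¬P ∧ ¬R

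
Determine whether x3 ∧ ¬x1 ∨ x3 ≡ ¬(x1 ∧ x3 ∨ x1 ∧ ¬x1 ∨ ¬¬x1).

No

E1: x3 ∧ ¬x1 ∨ x3
    = x3
E2: ¬(x1 ∧ x3 ∨ x1 ∧ ¬x1 ∨ ¬¬x1)
    = ¬(x1 ∧ x3 ∨ x1 ∧ ¬x1 ∨ x1)
    = ¬(x1 ∧ x3 ∨ x1)
    = ¬x1
These differ: at x1=0, x3=0, E1 = 0 but E2 = 1.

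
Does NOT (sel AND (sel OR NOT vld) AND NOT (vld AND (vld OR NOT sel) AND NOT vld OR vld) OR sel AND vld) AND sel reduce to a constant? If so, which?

NOT (sel AND (sel OR NOT vld) AND NOT (vld AND (vld OR NOT sel) AND NOT vld OR vld) OR sel AND vld) AND sel
= NOT (sel AND (sel OR NOT vld) AND NOT (vld AND NOT vld OR vld) OR sel AND vld) AND sel   (absorption)
= NOT (sel AND NOT (vld AND NOT vld OR vld) OR sel AND vld) AND sel   (absorption)
= NOT (sel AND NOT vld OR sel AND vld) AND sel   (complement / identity)
= NOT sel AND sel   (distribution)
= FALSE   (complement)

yes, False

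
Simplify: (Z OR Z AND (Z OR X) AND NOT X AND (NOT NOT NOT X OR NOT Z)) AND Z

(Z OR Z AND (Z OR X) AND NOT X AND (NOT NOT NOT X OR NOT Z)) AND Z
= (Z OR Z AND NOT X AND (NOT NOT NOT X OR NOT Z)) AND Z   — absorption
= (Z OR Z AND NOT X AND (NOT X OR NOT Z)) AND Z   — double negation
= (Z OR Z AND NOT X) AND Z   — absorption
= Z AND Z   — absorption
= Z   — idempotence

Z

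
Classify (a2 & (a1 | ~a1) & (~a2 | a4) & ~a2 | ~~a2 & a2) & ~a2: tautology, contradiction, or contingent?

contradiction

(a2 & (a1 | ~a1) & (~a2 | a4) & ~a2 | ~~a2 & a2) & ~a2
= (a2 & (~a2 | a4) & ~a2 | ~~a2 & a2) & ~a2   [complement / identity]
= (a2 & ~a2 | ~~a2 & a2) & ~a2   [absorption]
= (a2 & ~a2 | a2 & a2) & ~a2   [double negation]
= a2 & ~a2   [distribution]
= 0   [complement]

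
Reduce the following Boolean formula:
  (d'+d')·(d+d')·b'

d'·b'

(d'+d')·(d+d')·b'
= (d'+d'·d)·b'   [distribution]
= d'·b'   [complement / identity]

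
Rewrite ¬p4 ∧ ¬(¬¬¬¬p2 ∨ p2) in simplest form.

¬p4 ∧ ¬(¬¬¬¬p2 ∨ p2)
= ¬p4 ∧ ¬(¬¬p2 ∨ p2)   [double negation]
= ¬p4 ∧ ¬(p2 ∨ p2)   [double negation]
= ¬p4 ∧ ¬p2   [idempotence]

¬p4 ∧ ¬p2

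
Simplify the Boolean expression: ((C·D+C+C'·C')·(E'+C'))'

E·C

((C·D+C+C'·C')·(E'+C'))'
= ((C+C'·C')·(E'+C'))'
= ((C+C')·(E'+C'))'
= (E'+C')'
= E·C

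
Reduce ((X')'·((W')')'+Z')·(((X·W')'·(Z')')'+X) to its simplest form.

X·W'+Z'

((X')'·((W')')'+Z')·(((X·W')'·(Z')')'+X)
= ((X')'·((W')')'+Z')·(X·W'+Z'+X)
= (X·((W')')'+Z')·(X·W'+Z'+X)
= (X·W'+Z')·(X·W'+Z'+X)
= X·W'+Z'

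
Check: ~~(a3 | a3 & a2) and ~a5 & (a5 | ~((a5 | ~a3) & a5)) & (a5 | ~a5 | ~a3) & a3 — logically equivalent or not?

No

E1: ~~(a3 | a3 & a2)
    = a3 | a3 & a2
    = a3
E2: ~a5 & (a5 | ~((a5 | ~a3) & a5)) & (a5 | ~a5 | ~a3) & a3
    = ~a5 & (a5 | ~a5) & (a5 | ~a5 | ~a3) & a3
    = ~a5 & (a5 | ~a5) & a3
    = ~a5 & a3
These differ: at a2=0, a3=1, a5=1, E1 = 1 but E2 = 0.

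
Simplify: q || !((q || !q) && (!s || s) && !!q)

q || !((q || !q) && (!s || s) && !!q)
= q || !((q || !q) && (!s || s) && q)
= q || !((!s || s) && q)
= q || !q
= true

true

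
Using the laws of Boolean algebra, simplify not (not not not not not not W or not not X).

not (not not not not not not W or not not X)
= not (not not not not W or not not X)   — double negation
= not not not W and not X   — De Morgan
= not W and not X   — double negation

not W and not X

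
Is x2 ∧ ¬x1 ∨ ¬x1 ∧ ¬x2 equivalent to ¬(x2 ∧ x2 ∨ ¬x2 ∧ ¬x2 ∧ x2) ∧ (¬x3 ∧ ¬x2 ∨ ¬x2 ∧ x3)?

E1: x2 ∧ ¬x1 ∨ ¬x1 ∧ ¬x2
    = ¬x1
E2: ¬(x2 ∧ x2 ∨ ¬x2 ∧ ¬x2 ∧ x2) ∧ (¬x3 ∧ ¬x2 ∨ ¬x2 ∧ x3)
    = ¬(x2 ∧ x2 ∨ ¬x2 ∧ x2) ∧ (¬x3 ∧ ¬x2 ∨ ¬x2 ∧ x3)
    = ¬x2 ∧ (¬x3 ∧ ¬x2 ∨ ¬x2 ∧ x3)
    = ¬x2 ∧ ¬x2
    = ¬x2
These differ: at x1=1, x2=0, x3=0, E1 = 0 but E2 = 1.

No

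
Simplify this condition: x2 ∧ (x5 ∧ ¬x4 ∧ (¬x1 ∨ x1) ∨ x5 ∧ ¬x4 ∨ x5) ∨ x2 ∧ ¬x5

x2 ∧ (x5 ∧ ¬x4 ∧ (¬x1 ∨ x1) ∨ x5 ∧ ¬x4 ∨ x5) ∨ x2 ∧ ¬x5
= x2 ∧ (x5 ∧ ¬x4 ∧ (¬x1 ∨ x1) ∨ x5) ∨ x2 ∧ ¬x5   — absorption
= x2 ∧ (x5 ∧ ¬x4 ∨ x5) ∨ x2 ∧ ¬x5   — complement / identity
= x2 ∧ x5 ∨ x2 ∧ ¬x5   — absorption
= x2   — distribution

x2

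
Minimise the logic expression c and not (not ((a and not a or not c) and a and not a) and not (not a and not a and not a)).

c and not a

c and not (not ((a and not a or not c) and a and not a) and not (not a and not a and not a))
= c and ((a and not a or not c) and a and not a or not a and not a and not a)   [De Morgan]
= c and ((a and not a or not c) and a and not a or not a and not a)   [idempotence]
= c and (a and not a or not a and not a)   [absorption]
= c and not a   [distribution]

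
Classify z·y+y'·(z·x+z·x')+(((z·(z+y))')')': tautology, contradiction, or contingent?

tautology

z·y+y'·(z·x+z·x')+(((z·(z+y))')')'
= z·y+y'·(z·x+z·x')+(z·(z+y))'   (double negation)
= z·y+y'·z+(z·(z+y))'   (distribution)
= z+(z·(z+y))'   (distribution)
= z+z'   (absorption)
= 1   (complement)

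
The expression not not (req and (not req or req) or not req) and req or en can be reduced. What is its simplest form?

not not (req and (not req or req) or not req) and req or en
= (req and (not req or req) or not req) and req or en
= (req or not req) and req or en
= req or en

req or en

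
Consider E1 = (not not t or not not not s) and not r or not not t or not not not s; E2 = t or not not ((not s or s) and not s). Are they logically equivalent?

E1: (not not t or not not not s) and not r or not not t or not not not s
    = not not t or not not not s   [absorption]
    = t or not not not s   [double negation]
    = t or not s   [double negation]
E2: t or not not ((not s or s) and not s)
    = t or (not s or s) and not s   [double negation]
    = t or not s   [complement / identity]
Both reduce to t or not s, so they are equivalent.

Yes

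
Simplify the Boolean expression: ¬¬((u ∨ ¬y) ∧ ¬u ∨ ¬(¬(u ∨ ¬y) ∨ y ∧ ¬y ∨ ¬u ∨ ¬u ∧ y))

¬¬((u ∨ ¬y) ∧ ¬u ∨ ¬(¬(u ∨ ¬y) ∨ y ∧ ¬y ∨ ¬u ∨ ¬u ∧ y))
= (u ∨ ¬y) ∧ ¬u ∨ ¬(¬(u ∨ ¬y) ∨ y ∧ ¬y ∨ ¬u ∨ ¬u ∧ y)
= (u ∨ ¬y) ∧ ¬u ∨ ¬(¬(u ∨ ¬y) ∨ ¬u ∨ ¬u ∧ y)
= (u ∨ ¬y) ∧ ¬u ∨ ¬(¬(u ∨ ¬y) ∨ ¬u)
= (u ∨ ¬y) ∧ ¬u ∨ (u ∨ ¬y) ∧ u
= u ∨ ¬y

u ∨ ¬y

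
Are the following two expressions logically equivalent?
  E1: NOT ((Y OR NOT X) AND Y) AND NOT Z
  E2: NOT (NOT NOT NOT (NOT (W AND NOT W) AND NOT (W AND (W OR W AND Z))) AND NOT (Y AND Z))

E1: NOT ((Y OR NOT X) AND Y) AND NOT Z
    = NOT Y AND NOT Z   — absorption
E2: NOT (NOT NOT NOT (NOT (W AND NOT W) AND NOT (W AND (W OR W AND Z))) AND NOT (Y AND Z))
    = NOT NOT (NOT (W AND NOT W) AND NOT (W AND (W OR W AND Z))) OR Y AND Z   — De Morgan
    = NOT NOT (NOT (W AND NOT W) AND NOT (W AND W)) OR Y AND Z   — absorption
    = NOT (W AND NOT W OR W AND W) OR Y AND Z   — De Morgan
    = NOT W OR Y AND Z   — distribution
These differ: at W=0, X=1, Y=0, Z=1, E1 = 0 but E2 = 1.

No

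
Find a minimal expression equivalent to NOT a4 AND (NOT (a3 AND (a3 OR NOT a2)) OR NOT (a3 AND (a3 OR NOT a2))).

NOT a4 AND (NOT (a3 AND (a3 OR NOT a2)) OR NOT (a3 AND (a3 OR NOT a2)))
= NOT a4 AND NOT (a3 AND (a3 OR NOT a2))   (idempotence)
= NOT a4 AND NOT a3   (absorption)

NOT a4 AND NOT a3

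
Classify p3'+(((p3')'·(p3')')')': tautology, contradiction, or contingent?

tautology

p3'+(((p3')'·(p3')')')'
= p3'+(p3'+p3')'   (De Morgan)
= p3'+(p3')'   (idempotence)
= p3'+p3   (double negation)
= 1   (complement)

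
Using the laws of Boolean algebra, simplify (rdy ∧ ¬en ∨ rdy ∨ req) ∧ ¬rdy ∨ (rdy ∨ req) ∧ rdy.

(rdy ∧ ¬en ∨ rdy ∨ req) ∧ ¬rdy ∨ (rdy ∨ req) ∧ rdy
= (rdy ∨ req) ∧ ¬rdy ∨ (rdy ∨ req) ∧ rdy
= rdy ∨ req

rdy ∨ req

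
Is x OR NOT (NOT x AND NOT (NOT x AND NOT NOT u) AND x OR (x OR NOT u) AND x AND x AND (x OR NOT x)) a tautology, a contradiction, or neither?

x OR NOT (NOT x AND NOT (NOT x AND NOT NOT u) AND x OR (x OR NOT u) AND x AND x AND (x OR NOT x))
= x OR NOT (NOT x AND NOT (NOT x AND NOT NOT u) AND x OR (x OR NOT u) AND x AND x)   — complement / identity
= x OR NOT (NOT x AND (x OR NOT u) AND x OR (x OR NOT u) AND x AND x)   — De Morgan
= x OR NOT ((x OR NOT u) AND x)   — distribution
= x OR NOT x   — absorption
= TRUE   — complement

tautology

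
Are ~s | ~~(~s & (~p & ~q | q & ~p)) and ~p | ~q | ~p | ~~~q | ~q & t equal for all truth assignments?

No

E1: ~s | ~~(~s & (~p & ~q | q & ~p))
    = ~s | ~s & (~p & ~q | q & ~p)   — double negation
    = ~s | ~s & ~p   — distribution
    = ~s   — absorption
E2: ~p | ~q | ~p | ~~~q | ~q & t
    = ~p | ~q | ~p | ~q | ~q & t   — double negation
    = ~p | ~q | ~p | ~q   — absorption
    = ~p | ~q   — idempotence
These differ: at p=0, q=1, s=1, t=0, E1 = 0 but E2 = 1.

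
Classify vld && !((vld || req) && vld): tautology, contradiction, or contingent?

contradiction

vld && !((vld || req) && vld)
= vld && !vld   [absorption]
= false   [complement]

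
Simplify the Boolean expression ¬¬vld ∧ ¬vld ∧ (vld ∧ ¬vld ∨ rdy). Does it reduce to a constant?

False

¬¬vld ∧ ¬vld ∧ (vld ∧ ¬vld ∨ rdy)
= vld ∧ ¬vld ∧ (vld ∧ ¬vld ∨ rdy)   — double negation
= vld ∧ ¬vld   — absorption
= False   — complement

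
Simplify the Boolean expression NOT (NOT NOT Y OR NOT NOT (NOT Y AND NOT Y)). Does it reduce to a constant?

NOT (NOT NOT Y OR NOT NOT (NOT Y AND NOT Y))
= NOT (NOT NOT Y OR NOT NOT NOT Y)   — idempotence
= NOT (NOT NOT Y OR NOT Y)   — double negation
= NOT Y AND Y   — De Morgan
= FALSE   — complement

FALSE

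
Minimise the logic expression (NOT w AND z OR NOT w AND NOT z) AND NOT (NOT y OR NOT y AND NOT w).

(NOT w AND z OR NOT w AND NOT z) AND NOT (NOT y OR NOT y AND NOT w)
= (NOT w AND z OR NOT w AND NOT z) AND NOT NOT y   (absorption)
= NOT w AND NOT NOT y   (distribution)
= NOT w AND y   (double negation)

NOT w AND y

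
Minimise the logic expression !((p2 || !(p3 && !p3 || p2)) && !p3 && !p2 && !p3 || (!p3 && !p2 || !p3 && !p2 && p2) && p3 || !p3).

!((p2 || !(p3 && !p3 || p2)) && !p3 && !p2 && !p3 || (!p3 && !p2 || !p3 && !p2 && p2) && p3 || !p3)
= !((p2 || !(p3 && !p3 || p2)) && !p3 && !p2 && !p3 || !p3 && !p2 && p3 || !p3)   (absorption)
= !((p2 || !p2) && !p3 && !p2 && !p3 || !p3 && !p2 && p3 || !p3)   (complement / identity)
= !(!p3 && !p2 && !p3 || !p3 && !p2 && p3 || !p3)   (complement / identity)
= !(!p3 && !p2 || !p3)   (distribution)
= !!p3   (absorption)
= p3   (double negation)

p3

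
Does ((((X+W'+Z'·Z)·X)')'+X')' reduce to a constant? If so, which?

((((X+W'+Z'·Z)·X)')'+X')'
= ((((X+W')·X)')'+X')'
= ((X')'+X')'
= X'·X
= 0

yes, False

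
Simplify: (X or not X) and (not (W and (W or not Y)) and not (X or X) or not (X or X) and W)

not X

(X or not X) and (not (W and (W or not Y)) and not (X or X) or not (X or X) and W)
= (X or not X) and (not W and not (X or X) or not (X or X) and W)   (absorption)
= not W and not (X or X) or not (X or X) and W   (complement / identity)
= not (X or X)   (distribution)
= not X   (idempotence)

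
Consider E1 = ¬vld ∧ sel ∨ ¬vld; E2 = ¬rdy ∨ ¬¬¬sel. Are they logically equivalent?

No

E1: ¬vld ∧ sel ∨ ¬vld
    = ¬vld   — absorption
E2: ¬rdy ∨ ¬¬¬sel
    = ¬rdy ∨ ¬sel   — double negation
These differ: at rdy=0, sel=0, vld=1, E1 = 0 but E2 = 1.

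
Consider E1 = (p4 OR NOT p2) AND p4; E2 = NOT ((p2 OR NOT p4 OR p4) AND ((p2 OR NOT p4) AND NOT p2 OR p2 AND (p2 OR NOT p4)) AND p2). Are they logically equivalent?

E1: (p4 OR NOT p2) AND p4
    = p4   (absorption)
E2: NOT ((p2 OR NOT p4 OR p4) AND ((p2 OR NOT p4) AND NOT p2 OR p2 AND (p2 OR NOT p4)) AND p2)
    = NOT ((p2 OR NOT p4 OR p4) AND (p2 OR NOT p4) AND p2)   (distribution)
    = NOT ((p2 OR NOT p4) AND p2)   (absorption)
    = NOT p2   (absorption)
These differ: at p2=0, p4=0, E1 = 0 but E2 = 1.

No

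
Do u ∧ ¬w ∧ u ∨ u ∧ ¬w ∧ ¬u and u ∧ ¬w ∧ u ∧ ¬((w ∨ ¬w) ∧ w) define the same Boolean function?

Yes

E1: u ∧ ¬w ∧ u ∨ u ∧ ¬w ∧ ¬u
    = u ∧ ¬w
E2: u ∧ ¬w ∧ u ∧ ¬((w ∨ ¬w) ∧ w)
    = u ∧ ¬w ∧ u ∧ ¬w
    = u ∧ ¬w
Both reduce to u ∧ ¬w, so they are equivalent.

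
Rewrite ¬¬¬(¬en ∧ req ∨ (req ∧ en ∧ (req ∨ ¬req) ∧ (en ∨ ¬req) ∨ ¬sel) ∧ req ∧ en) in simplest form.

¬¬¬(¬en ∧ req ∨ (req ∧ en ∧ (req ∨ ¬req) ∧ (en ∨ ¬req) ∨ ¬sel) ∧ req ∧ en)
= ¬¬¬(¬en ∧ req ∨ (req ∧ en ∧ (en ∨ ¬req) ∨ ¬sel) ∧ req ∧ en)
= ¬¬¬(¬en ∧ req ∨ (req ∧ en ∨ ¬sel) ∧ req ∧ en)
= ¬¬¬(¬en ∧ req ∨ req ∧ en)
= ¬(¬en ∧ req ∨ req ∧ en)
= ¬req

¬req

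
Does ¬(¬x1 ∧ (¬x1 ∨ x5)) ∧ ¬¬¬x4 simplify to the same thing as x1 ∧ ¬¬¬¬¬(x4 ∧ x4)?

E1: ¬(¬x1 ∧ (¬x1 ∨ x5)) ∧ ¬¬¬x4
    = ¬¬x1 ∧ ¬¬¬x4
    = x1 ∧ ¬¬¬x4
    = x1 ∧ ¬x4
E2: x1 ∧ ¬¬¬¬¬(x4 ∧ x4)
    = x1 ∧ ¬¬¬¬¬x4
    = x1 ∧ ¬¬¬x4
    = x1 ∧ ¬x4
Both reduce to x1 ∧ ¬x4, so they are equivalent.

Yes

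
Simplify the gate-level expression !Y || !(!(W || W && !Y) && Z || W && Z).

!Y || !Z

!Y || !(!(W || W && !Y) && Z || W && Z)
= !Y || !(!W && Z || W && Z)   (absorption)
= !Y || !Z   (distribution)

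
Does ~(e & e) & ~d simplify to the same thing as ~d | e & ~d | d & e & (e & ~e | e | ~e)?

E1: ~(e & e) & ~d
    = ~e & ~d
E2: ~d | e & ~d | d & e & (e & ~e | e | ~e)
    = ~d | e & ~d | d & e & (e | ~e)
    = ~d | e & ~d | d & e
    = ~d | e
These differ: at d=0, e=1, E1 = 0 but E2 = 1.

No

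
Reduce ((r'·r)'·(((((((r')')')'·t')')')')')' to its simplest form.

((r'·r)'·(((((((r')')')'·t')')')')')'
= ((r'·r)'·(((((r')')')'·t')')')'   — double negation
= ((r'·r)'·(((r')')'+t)')'   — De Morgan
= r'·r+((r')')'+t   — De Morgan
= r'·r+r'+t   — double negation
= r'+t   — complement / identity

r'+t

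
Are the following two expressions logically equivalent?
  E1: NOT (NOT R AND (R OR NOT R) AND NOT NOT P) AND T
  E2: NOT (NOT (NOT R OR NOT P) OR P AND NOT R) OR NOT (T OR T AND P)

E1: NOT (NOT R AND (R OR NOT R) AND NOT NOT P) AND T
    = NOT (NOT R AND NOT NOT P) AND T
    = (R OR NOT P) AND T
E2: NOT (NOT (NOT R OR NOT P) OR P AND NOT R) OR NOT (T OR T AND P)
    = NOT (R AND P OR P AND NOT R) OR NOT (T OR T AND P)
    = NOT P OR NOT (T OR T AND P)
    = NOT P OR NOT T
These differ: at P=1, R=0, T=0, E1 = 0 but E2 = 1.

No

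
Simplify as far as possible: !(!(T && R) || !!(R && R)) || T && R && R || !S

T && R || !S

!(!(T && R) || !!(R && R)) || T && R && R || !S
= T && R && !(R && R) || T && R && R || !S   (De Morgan)
= T && R && !R || T && R && R || !S   (idempotence)
= T && R || !S   (distribution)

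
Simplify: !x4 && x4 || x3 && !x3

false

!x4 && x4 || x3 && !x3
= !x4 && x4
= false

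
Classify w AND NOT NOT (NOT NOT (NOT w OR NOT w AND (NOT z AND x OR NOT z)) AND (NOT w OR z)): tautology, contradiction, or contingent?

w AND NOT NOT (NOT NOT (NOT w OR NOT w AND (NOT z AND x OR NOT z)) AND (NOT w OR z))
= w AND NOT NOT (NOT NOT (NOT w OR NOT w AND NOT z) AND (NOT w OR z))   [absorption]
= w AND NOT NOT ((NOT w OR NOT w AND NOT z) AND (NOT w OR z))   [double negation]
= w AND NOT NOT (NOT w AND (NOT w OR z))   [absorption]
= w AND NOT w AND (NOT w OR z)   [double negation]
= w AND NOT w   [absorption]
= FALSE   [complement]

contradiction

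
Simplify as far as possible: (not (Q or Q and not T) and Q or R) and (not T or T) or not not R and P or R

(not (Q or Q and not T) and Q or R) and (not T or T) or not not R and P or R
= (not (Q or Q and not T) and Q or R) and (not T or T) or R and P or R
= (not Q and Q or R) and (not T or T) or R and P or R
= R and (not T or T) or R and P or R
= R or R and P or R
= R or R
= R

R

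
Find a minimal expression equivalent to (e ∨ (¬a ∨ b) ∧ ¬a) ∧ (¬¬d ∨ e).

(e ∨ (¬a ∨ b) ∧ ¬a) ∧ (¬¬d ∨ e)
= (¬a ∨ b) ∧ ¬a ∧ ¬¬d ∨ e
= ¬a ∧ ¬¬d ∨ e
= ¬a ∧ d ∨ e

¬a ∧ d ∨ e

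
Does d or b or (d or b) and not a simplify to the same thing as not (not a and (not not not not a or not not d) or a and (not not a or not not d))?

No

E1: d or b or (d or b) and not a
    = d or b
E2: not (not a and (not not not not a or not not d) or a and (not not a or not not d))
    = not (not a and (not not a or not not d) or a and (not not a or not not d))
    = not (not not a or not not d)
    = not a and not d
These differ: at a=1, b=1, d=1, E1 = 1 but E2 = 0.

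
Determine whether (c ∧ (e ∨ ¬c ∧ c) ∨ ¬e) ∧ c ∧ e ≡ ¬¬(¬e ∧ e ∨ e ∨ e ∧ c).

No

E1: (c ∧ (e ∨ ¬c ∧ c) ∨ ¬e) ∧ c ∧ e
    = (c ∧ e ∨ ¬e) ∧ c ∧ e
    = c ∧ e
E2: ¬¬(¬e ∧ e ∨ e ∨ e ∧ c)
    = ¬e ∧ e ∨ e ∨ e ∧ c
    = e ∨ e ∧ c
    = e
These differ: at c=0, e=1, E1 = 0 but E2 = 1.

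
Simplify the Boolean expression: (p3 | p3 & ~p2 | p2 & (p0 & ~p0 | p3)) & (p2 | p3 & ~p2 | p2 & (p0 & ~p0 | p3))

(p3 | p3 & ~p2 | p2 & (p0 & ~p0 | p3)) & (p2 | p3 & ~p2 | p2 & (p0 & ~p0 | p3))
= p3 & ~p2 | p2 & (p0 & ~p0 | p3) | p3 & p2
= p3 & ~p2 | p2 & p3 | p3 & p2
= p3 | p3 & p2
= p3

p3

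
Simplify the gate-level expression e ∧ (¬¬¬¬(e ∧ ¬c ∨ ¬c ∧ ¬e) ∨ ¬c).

e ∧ ¬c

e ∧ (¬¬¬¬(e ∧ ¬c ∨ ¬c ∧ ¬e) ∨ ¬c)
= e ∧ (¬¬(e ∧ ¬c ∨ ¬c ∧ ¬e) ∨ ¬c)   — double negation
= e ∧ (¬¬¬c ∨ ¬c)   — distribution
= e ∧ (¬c ∨ ¬c)   — double negation
= e ∧ ¬c   — idempotence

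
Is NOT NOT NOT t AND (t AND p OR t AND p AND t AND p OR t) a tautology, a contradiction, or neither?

NOT NOT NOT t AND (t AND p OR t AND p AND t AND p OR t)
= NOT t AND (t AND p OR t AND p AND t AND p OR t)   [double negation]
= NOT t AND (t AND p OR t AND p OR t)   [idempotence]
= NOT t AND (t AND p OR t)   [absorption]
= NOT t AND t   [absorption]
= FALSE   [complement]

contradiction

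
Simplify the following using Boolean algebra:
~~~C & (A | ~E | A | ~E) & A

~C & A

~~~C & (A | ~E | A | ~E) & A
= ~~~C & (A | ~E) & A   [idempotence]
= ~~~C & A   [absorption]
= ~C & A   [double negation]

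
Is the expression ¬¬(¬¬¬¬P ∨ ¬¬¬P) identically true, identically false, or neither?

¬¬(¬¬¬¬P ∨ ¬¬¬P)
= ¬(¬¬¬P ∧ ¬¬P)   [De Morgan]
= ¬¬P ∨ ¬P   [De Morgan]
= P ∨ ¬P   [double negation]
= True   [complement]

identically true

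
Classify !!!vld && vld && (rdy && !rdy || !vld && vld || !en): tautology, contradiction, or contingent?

!!!vld && vld && (rdy && !rdy || !vld && vld || !en)
= !!!vld && vld && (!vld && vld || !en)   (complement / identity)
= !vld && vld && (!vld && vld || !en)   (double negation)
= !vld && vld   (absorption)
= false   (complement)

contradiction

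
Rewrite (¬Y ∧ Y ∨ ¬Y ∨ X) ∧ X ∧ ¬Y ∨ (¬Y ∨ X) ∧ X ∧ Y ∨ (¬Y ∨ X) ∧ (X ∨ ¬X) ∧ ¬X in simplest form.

¬Y ∨ X

(¬Y ∧ Y ∨ ¬Y ∨ X) ∧ X ∧ ¬Y ∨ (¬Y ∨ X) ∧ X ∧ Y ∨ (¬Y ∨ X) ∧ (X ∨ ¬X) ∧ ¬X
= (¬Y ∧ Y ∨ ¬Y ∨ X) ∧ X ∧ ¬Y ∨ (¬Y ∨ X) ∧ X ∧ Y ∨ (¬Y ∨ X) ∧ ¬X
= (¬Y ∨ X) ∧ X ∧ ¬Y ∨ (¬Y ∨ X) ∧ X ∧ Y ∨ (¬Y ∨ X) ∧ ¬X
= (¬Y ∨ X) ∧ X ∨ (¬Y ∨ X) ∧ ¬X
= ¬Y ∨ X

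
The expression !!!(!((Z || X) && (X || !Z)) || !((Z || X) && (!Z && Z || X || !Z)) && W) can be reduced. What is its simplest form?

!!!(!((Z || X) && (X || !Z)) || !((Z || X) && (!Z && Z || X || !Z)) && W)
= !!!(!((Z || X) && (X || !Z)) || !((Z || X) && (X || !Z)) && W)   — complement / identity
= !!!!((Z || X) && (X || !Z))   — absorption
= !!!!(Z && !Z || X)   — distribution
= !!!!X   — complement / identity
= !!X   — double negation
= X   — double negation

X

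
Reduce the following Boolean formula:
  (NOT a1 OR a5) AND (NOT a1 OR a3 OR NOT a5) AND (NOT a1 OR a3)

NOT a1 OR a5 AND a3

(NOT a1 OR a5) AND (NOT a1 OR a3 OR NOT a5) AND (NOT a1 OR a3)
= (NOT a1 OR a5) AND (NOT a1 OR a3)   (absorption)
= NOT a1 OR a5 AND a3   (distribution)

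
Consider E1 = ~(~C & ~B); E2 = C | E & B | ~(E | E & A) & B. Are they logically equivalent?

Yes

E1: ~(~C & ~B)
    = C | B   (De Morgan)
E2: C | E & B | ~(E | E & A) & B
    = C | E & B | ~E & B   (absorption)
    = C | B   (distribution)
Both reduce to C | B, so they are equivalent.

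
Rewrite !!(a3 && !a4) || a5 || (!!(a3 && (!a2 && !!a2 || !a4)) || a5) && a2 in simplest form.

a3 && !a4 || a5

!!(a3 && !a4) || a5 || (!!(a3 && (!a2 && !!a2 || !a4)) || a5) && a2
= !!(a3 && !a4) || a5 || (!!(a3 && (!a2 && a2 || !a4)) || a5) && a2   — double negation
= !!(a3 && !a4) || a5 || (!!(a3 && !a4) || a5) && a2   — complement / identity
= !!(a3 && !a4) || a5   — absorption
= a3 && !a4 || a5   — double negation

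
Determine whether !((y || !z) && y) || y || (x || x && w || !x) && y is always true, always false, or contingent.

!((y || !z) && y) || y || (x || x && w || !x) && y
= !((y || !z) && y) || y || (x || !x) && y
= !y || y || (x || !x) && y
= !y || y || y
= !y || y
= true

always true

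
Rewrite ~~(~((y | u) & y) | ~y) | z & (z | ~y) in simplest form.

~~(~((y | u) & y) | ~y) | z & (z | ~y)
= ~~(~y | ~y) | z & (z | ~y)   [absorption]
= ~~(~y | ~y) | z   [absorption]
= ~(y & y) | z   [De Morgan]
= ~y | z   [idempotence]

~y | z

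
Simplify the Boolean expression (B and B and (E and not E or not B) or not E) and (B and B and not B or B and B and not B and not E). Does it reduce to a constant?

False

(B and B and (E and not E or not B) or not E) and (B and B and not B or B and B and not B and not E)
= (B and B and (E and not E or not B) or not E) and B and B and not B   (absorption)
= (B and B and not B or not E) and B and B and not B   (complement / identity)
= B and B and not B   (absorption)
= B and not B   (idempotence)
= False   (complement)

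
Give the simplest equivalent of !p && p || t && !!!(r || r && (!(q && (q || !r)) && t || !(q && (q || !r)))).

!p && p || t && !!!(r || r && (!(q && (q || !r)) && t || !(q && (q || !r))))
= t && !!!(r || r && (!(q && (q || !r)) && t || !(q && (q || !r))))
= t && !!!(r || r && !(q && (q || !r)))
= t && !(r || r && !(q && (q || !r)))
= t && !(r || r && !q)
= t && !r

t && !r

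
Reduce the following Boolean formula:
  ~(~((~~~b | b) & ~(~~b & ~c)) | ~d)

(~b | c) & d

~(~((~~~b | b) & ~(~~b & ~c)) | ~d)
= (~~~b | b) & ~(~~b & ~c) & d
= (~b | b) & ~(~~b & ~c) & d
= ~(~~b & ~c) & d
= (~b | c) & d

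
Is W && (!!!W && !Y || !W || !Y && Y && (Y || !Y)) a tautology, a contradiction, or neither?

contradiction

W && (!!!W && !Y || !W || !Y && Y && (Y || !Y))
= W && (!W && !Y || !W || !Y && Y && (Y || !Y))   (double negation)
= W && (!W && !Y || !W || !Y && Y)   (complement / identity)
= W && (!W && !Y || !W)   (complement / identity)
= W && !W   (absorption)
= false   (complement)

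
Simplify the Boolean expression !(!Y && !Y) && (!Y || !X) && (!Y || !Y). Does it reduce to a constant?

false

!(!Y && !Y) && (!Y || !X) && (!Y || !Y)
= !(!Y && !Y) && (!Y || !X) && !Y   (idempotence)
= (Y || Y) && (!Y || !X) && !Y   (De Morgan)
= (Y || Y) && !Y   (absorption)
= Y && !Y   (idempotence)
= false   (complement)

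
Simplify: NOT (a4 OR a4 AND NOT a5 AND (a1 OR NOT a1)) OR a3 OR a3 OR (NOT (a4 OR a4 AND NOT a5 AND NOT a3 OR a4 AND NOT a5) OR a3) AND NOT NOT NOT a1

NOT a4 OR a3

NOT (a4 OR a4 AND NOT a5 AND (a1 OR NOT a1)) OR a3 OR a3 OR (NOT (a4 OR a4 AND NOT a5 AND NOT a3 OR a4 AND NOT a5) OR a3) AND NOT NOT NOT a1
= NOT (a4 OR a4 AND NOT a5) OR a3 OR a3 OR (NOT (a4 OR a4 AND NOT a5 AND NOT a3 OR a4 AND NOT a5) OR a3) AND NOT NOT NOT a1   [complement / identity]
= NOT (a4 OR a4 AND NOT a5) OR a3 OR a3 OR (NOT (a4 OR a4 AND NOT a5) OR a3) AND NOT NOT NOT a1   [absorption]
= NOT (a4 OR a4 AND NOT a5) OR a3 OR a3 OR (NOT (a4 OR a4 AND NOT a5) OR a3) AND NOT a1   [double negation]
= NOT (a4 OR a4 AND NOT a5) OR a3 OR (NOT (a4 OR a4 AND NOT a5) OR a3) AND NOT a1   [idempotence]
= NOT (a4 OR a4 AND NOT a5) OR a3   [absorption]
= NOT a4 OR a3   [absorption]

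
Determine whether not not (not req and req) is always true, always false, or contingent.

not not (not req and req)
= not req and req   [double negation]
= False   [complement]

always false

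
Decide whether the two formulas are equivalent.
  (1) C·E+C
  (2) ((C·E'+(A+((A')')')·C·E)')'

Yes

E1: C·E+C
    = C   [absorption]
E2: ((C·E'+(A+((A')')')·C·E)')'
    = ((C·E'+(A+A')·C·E)')'   [double negation]
    = ((C·E'+C·E)')'   [complement / identity]
    = (C')'   [distribution]
    = C   [double negation]
Both reduce to C, so they are equivalent.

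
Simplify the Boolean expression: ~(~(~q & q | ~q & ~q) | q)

~q

~(~(~q & q | ~q & ~q) | q)
= ~(~~q | q)   — distribution
= ~(q | q)   — double negation
= ~q   — idempotence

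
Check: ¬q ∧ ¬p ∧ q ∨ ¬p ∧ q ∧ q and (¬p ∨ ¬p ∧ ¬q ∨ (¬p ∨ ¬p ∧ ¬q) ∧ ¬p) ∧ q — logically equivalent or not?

E1: ¬q ∧ ¬p ∧ q ∨ ¬p ∧ q ∧ q
    = ¬p ∧ q   [distribution]
E2: (¬p ∨ ¬p ∧ ¬q ∨ (¬p ∨ ¬p ∧ ¬q) ∧ ¬p) ∧ q
    = (¬p ∨ ¬p ∧ ¬q) ∧ q   [absorption]
    = ¬p ∧ q   [absorption]
Both reduce to ¬p ∧ q, so they are equivalent.

Yes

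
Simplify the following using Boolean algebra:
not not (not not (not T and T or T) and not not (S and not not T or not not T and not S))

T

not not (not not (not T and T or T) and not not (S and not not T or not not T and not S))
= not not (not not (not T and T or T) and not not not not T)
= not not (not not T and not not not not T)
= not not (not not T and not not T)
= not not not not T
= not not T
= T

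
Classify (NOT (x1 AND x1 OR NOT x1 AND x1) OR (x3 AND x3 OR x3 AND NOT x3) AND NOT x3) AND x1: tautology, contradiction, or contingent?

contradiction

(NOT (x1 AND x1 OR NOT x1 AND x1) OR (x3 AND x3 OR x3 AND NOT x3) AND NOT x3) AND x1
= (NOT (x1 AND x1 OR NOT x1 AND x1) OR x3 AND NOT x3) AND x1   — distribution
= NOT (x1 AND x1 OR NOT x1 AND x1) AND x1   — complement / identity
= NOT x1 AND x1   — distribution
= FALSE   — complement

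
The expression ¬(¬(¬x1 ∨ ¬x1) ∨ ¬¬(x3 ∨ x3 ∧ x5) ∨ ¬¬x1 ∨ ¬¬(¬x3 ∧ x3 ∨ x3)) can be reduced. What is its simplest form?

¬(¬(¬x1 ∨ ¬x1) ∨ ¬¬(x3 ∨ x3 ∧ x5) ∨ ¬¬x1 ∨ ¬¬(¬x3 ∧ x3 ∨ x3))
= ¬(¬¬x1 ∨ ¬¬(x3 ∨ x3 ∧ x5) ∨ ¬¬x1 ∨ ¬¬(¬x3 ∧ x3 ∨ x3))   (idempotence)
= ¬(¬¬x1 ∨ ¬¬x3 ∨ ¬¬x1 ∨ ¬¬(¬x3 ∧ x3 ∨ x3))   (absorption)
= ¬(¬¬x1 ∨ ¬¬x3 ∨ ¬¬x1 ∨ ¬¬x3)   (complement / identity)
= ¬(¬¬x1 ∨ ¬¬x3)   (idempotence)
= ¬x1 ∧ ¬x3   (De Morgan)

¬x1 ∧ ¬x3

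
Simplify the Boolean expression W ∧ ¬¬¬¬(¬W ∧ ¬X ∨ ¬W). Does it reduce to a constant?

W ∧ ¬¬¬¬(¬W ∧ ¬X ∨ ¬W)
= W ∧ ¬¬¬¬¬W   (absorption)
= W ∧ ¬¬¬W   (double negation)
= W ∧ ¬W   (double negation)
= False   (complement)

False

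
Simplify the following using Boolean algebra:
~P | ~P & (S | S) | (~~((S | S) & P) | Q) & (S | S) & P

~P | S

~P | ~P & (S | S) | (~~((S | S) & P) | Q) & (S | S) & P
= ~P | ~P & (S | S) | ((S | S) & P | Q) & (S | S) & P   (double negation)
= ~P | ~P & (S | S) | (S | S) & P   (absorption)
= ~P | S | S   (distribution)
= ~P | S   (idempotence)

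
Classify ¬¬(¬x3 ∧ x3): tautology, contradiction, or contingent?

contradiction

¬¬(¬x3 ∧ x3)
= ¬x3 ∧ x3   (double negation)
= False   (complement)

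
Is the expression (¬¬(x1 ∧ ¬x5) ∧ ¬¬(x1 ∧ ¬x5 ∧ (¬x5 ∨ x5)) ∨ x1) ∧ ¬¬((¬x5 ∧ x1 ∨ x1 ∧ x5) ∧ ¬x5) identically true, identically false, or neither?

(¬¬(x1 ∧ ¬x5) ∧ ¬¬(x1 ∧ ¬x5 ∧ (¬x5 ∨ x5)) ∨ x1) ∧ ¬¬((¬x5 ∧ x1 ∨ x1 ∧ x5) ∧ ¬x5)
= (¬¬(x1 ∧ ¬x5) ∧ ¬¬(x1 ∧ ¬x5 ∧ (¬x5 ∨ x5)) ∨ x1) ∧ ¬¬(x1 ∧ ¬x5)   (distribution)
= (¬¬(x1 ∧ ¬x5) ∧ ¬¬(x1 ∧ ¬x5) ∨ x1) ∧ ¬¬(x1 ∧ ¬x5)   (complement / identity)
= (¬¬(x1 ∧ ¬x5) ∨ x1) ∧ ¬¬(x1 ∧ ¬x5)   (idempotence)
= ¬¬(x1 ∧ ¬x5)   (absorption)
= x1 ∧ ¬x5   (double negation)
This depends on x1, x5, so it is not a constant.

neither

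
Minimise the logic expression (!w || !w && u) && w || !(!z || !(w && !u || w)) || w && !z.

(!w || !w && u) && w || !(!z || !(w && !u || w)) || w && !z
= !w && w || !(!z || !(w && !u || w)) || w && !z   (absorption)
= !w && w || z && (w && !u || w) || w && !z   (De Morgan)
= !w && w || z && w || w && !z   (absorption)
= z && w || w && !z   (complement / identity)
= w   (distribution)

w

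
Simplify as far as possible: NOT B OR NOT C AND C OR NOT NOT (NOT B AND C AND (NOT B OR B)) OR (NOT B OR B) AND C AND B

NOT B OR C

NOT B OR NOT C AND C OR NOT NOT (NOT B AND C AND (NOT B OR B)) OR (NOT B OR B) AND C AND B
= NOT B OR NOT C AND C OR NOT NOT (NOT B AND C AND (NOT B OR B)) OR C AND B   (complement / identity)
= NOT B OR NOT C AND C OR NOT NOT (NOT B AND C) OR C AND B   (complement / identity)
= NOT B OR NOT NOT (NOT B AND C) OR C AND B   (complement / identity)
= NOT B OR NOT B AND C OR C AND B   (double negation)
= NOT B OR C   (distribution)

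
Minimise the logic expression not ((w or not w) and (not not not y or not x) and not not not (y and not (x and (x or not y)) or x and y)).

y

not ((w or not w) and (not not not y or not x) and not not not (y and not (x and (x or not y)) or x and y))
= not ((w or not w) and (not not not y or not x) and not not not (y and not x or x and y))
= not ((w or not w) and (not not not y or not x) and not not not y)
= not ((w or not w) and not not not y)
= not ((w or not w) and not y)
= not not y
= y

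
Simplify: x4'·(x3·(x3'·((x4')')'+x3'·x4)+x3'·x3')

x4'·x3'

x4'·(x3·(x3'·((x4')')'+x3'·x4)+x3'·x3')
= x4'·(x3·(x3'·x4'+x3'·x4)+x3'·x3')   [double negation]
= x4'·(x3·x3'+x3'·x3')   [distribution]
= x4'·x3'   [distribution]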